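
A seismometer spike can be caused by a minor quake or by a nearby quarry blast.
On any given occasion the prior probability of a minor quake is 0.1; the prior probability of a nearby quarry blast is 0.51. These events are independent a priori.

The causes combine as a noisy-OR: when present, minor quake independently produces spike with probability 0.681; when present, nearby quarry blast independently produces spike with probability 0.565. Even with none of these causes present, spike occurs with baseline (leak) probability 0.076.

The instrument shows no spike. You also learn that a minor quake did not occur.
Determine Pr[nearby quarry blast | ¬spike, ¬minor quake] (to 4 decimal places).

Under noisy-OR, P(spike | causes) = 1 − (1−0.076)·∏(1−qᵢ) over the active causes.
Weight on nearby quarry blast=true, given the evidence: 0.40194×0.51 = 0.204989
Normalizer over all consistent configurations: 0.924×0.49 + 0.40194×0.51 = 0.657749
Posterior = 0.204989 / 0.657749 ≈ 0.3117

Pr[nearby quarry blast | ¬spike, ¬minor quake] ≈ 0.3117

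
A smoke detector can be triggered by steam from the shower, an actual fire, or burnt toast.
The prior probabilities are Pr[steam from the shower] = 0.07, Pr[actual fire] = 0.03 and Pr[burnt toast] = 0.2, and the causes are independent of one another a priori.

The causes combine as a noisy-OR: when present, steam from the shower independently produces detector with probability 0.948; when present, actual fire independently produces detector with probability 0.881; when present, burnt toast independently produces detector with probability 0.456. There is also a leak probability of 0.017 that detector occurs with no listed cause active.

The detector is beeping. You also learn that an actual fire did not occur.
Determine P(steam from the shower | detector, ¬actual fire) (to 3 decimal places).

Under noisy-OR, P(detector | causes) = 1 − (1−0.017)·∏(1−qᵢ) over the active causes.
Enumerate the 4 (steam from the shower, burnt toast) configurations and weight by the priors:
  P(detector | ¬actual fire) = 0.017·0.93·0.8 + 0.465248·0.93·0.2 + 0.948884·0.07·0.8 + 0.972193·0.07·0.2
        = 0.012648 + 0.086536 + 0.053138 + 0.013611 = 0.165933
Keeping only the steam from the shower-present terms gives 0.066749, so
  P(steam from the shower | detector, ¬actual fire) = 0.066749 / 0.165933 ≈ 0.402

P(steam from the shower | detector, ¬actual fire) ≈ 0.402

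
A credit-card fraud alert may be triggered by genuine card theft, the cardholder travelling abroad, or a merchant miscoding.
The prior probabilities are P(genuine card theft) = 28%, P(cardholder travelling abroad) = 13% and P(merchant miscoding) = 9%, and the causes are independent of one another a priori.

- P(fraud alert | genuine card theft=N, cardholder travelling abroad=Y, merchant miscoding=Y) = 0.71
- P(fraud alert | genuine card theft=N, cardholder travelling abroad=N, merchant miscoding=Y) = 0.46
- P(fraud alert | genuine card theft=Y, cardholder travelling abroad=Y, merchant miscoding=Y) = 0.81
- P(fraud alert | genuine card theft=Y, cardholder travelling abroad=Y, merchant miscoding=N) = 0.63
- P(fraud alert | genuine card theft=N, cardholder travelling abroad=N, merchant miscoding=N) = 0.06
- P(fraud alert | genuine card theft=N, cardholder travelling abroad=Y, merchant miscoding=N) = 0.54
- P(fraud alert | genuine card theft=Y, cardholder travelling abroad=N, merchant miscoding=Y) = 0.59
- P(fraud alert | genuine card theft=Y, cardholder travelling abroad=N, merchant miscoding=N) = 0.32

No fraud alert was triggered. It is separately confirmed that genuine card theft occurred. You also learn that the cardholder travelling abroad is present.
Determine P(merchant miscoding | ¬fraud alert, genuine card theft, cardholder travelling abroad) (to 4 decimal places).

By total probability over both values of merchant miscoding:
  P(¬fraud alert | genuine card theft, cardholder travelling abroad) = 0.37×0.91 + 0.19×0.09
        = 0.336700 + 0.017100 = 0.353800
Configurations with merchant miscoding contribute 0.017100, so
  P(merchant miscoding | ¬fraud alert, genuine card theft, cardholder travelling abroad) = 0.017100 / 0.353800 ≈ 0.0483

P(merchant miscoding | ¬fraud alert, genuine card theft, cardholder travelling abroad) ≈ 0.0483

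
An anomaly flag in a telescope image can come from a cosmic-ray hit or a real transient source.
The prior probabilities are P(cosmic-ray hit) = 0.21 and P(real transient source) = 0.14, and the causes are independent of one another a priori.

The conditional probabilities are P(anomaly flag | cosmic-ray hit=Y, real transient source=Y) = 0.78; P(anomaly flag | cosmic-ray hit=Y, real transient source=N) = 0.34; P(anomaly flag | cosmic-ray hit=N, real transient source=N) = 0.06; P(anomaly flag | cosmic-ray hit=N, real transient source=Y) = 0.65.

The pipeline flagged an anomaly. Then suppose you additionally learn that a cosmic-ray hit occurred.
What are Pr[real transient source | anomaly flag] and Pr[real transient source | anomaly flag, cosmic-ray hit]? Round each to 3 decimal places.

Pr[real transient source | anomaly flag] ≈ 0.481; Pr[real transient source | anomaly flag, cosmic-ray hit] ≈ 0.272

For the numerator, keep only real transient source=true terms: 0.071890 + 0.022932 = 0.094822
Denominator P(anomaly flag): 0.06*0.79*0.86 + 0.65*0.79*0.14 + 0.34*0.21*0.86 + 0.78*0.21*0.14 = 0.196990
P(real transient source | anomaly flag) = 0.094822/0.196990 ≈ 0.481

Now also conditioning on cosmic-ray hit=true:
By total probability over both values of real transient source:
  P(anomaly flag | cosmic-ray hit) = 0.34·0.86 + 0.78·0.14
        = 0.292400 + 0.109200 = 0.401600
The terms with real transient source present sum to 0.109200, so
  P(real transient source | anomaly flag, cosmic-ray hit) = 0.109200 / 0.401600 ≈ 0.272
The drop from 0.481 to 0.272 is the explaining-away (discounting) effect.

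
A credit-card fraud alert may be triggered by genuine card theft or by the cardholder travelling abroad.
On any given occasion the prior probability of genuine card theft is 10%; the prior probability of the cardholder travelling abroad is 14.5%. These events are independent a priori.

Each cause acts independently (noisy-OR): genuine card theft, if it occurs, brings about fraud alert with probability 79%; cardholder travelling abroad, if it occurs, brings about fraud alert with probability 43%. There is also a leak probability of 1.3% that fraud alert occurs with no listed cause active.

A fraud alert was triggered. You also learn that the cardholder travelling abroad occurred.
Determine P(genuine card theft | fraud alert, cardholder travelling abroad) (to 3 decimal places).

P(genuine card theft | fraud alert, cardholder travelling abroad) ≈ 0.183

Under noisy-OR, P(fraud alert | causes) = 1 − (1−0.013)·∏(1−qᵢ) over the active causes.
Numerator (weight on configurations with genuine card theft): 0.881856*0.1 = 0.088186
Normalizer over all consistent configurations: 0.43741*0.9 + 0.881856*0.1 = 0.481855
P(genuine card theft | fraud alert, cardholder travelling abroad) = 0.088186/0.481855 ≈ 0.183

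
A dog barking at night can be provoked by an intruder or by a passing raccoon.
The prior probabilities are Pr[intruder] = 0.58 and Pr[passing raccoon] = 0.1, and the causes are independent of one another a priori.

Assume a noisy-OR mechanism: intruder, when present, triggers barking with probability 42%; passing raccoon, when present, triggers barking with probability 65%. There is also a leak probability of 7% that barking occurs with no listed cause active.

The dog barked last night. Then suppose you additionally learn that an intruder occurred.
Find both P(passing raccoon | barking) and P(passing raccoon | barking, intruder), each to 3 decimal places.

Under noisy-OR, P(barking | causes) = 1 − (1−0.07)·∏(1−qᵢ) over the active causes.
By total probability over the 4 (intruder, passing raccoon) configurations:
  P(barking) = 0.07*0.42*0.9 + 0.6745*0.42*0.1 + 0.4606*0.58*0.9 + 0.81121*0.58*0.1
        = 0.026460 + 0.028329 + 0.240433 + 0.047050 = 0.342272
Keeping only the passing raccoon-present terms gives 0.075379, so
  P(passing raccoon | barking) = 0.075379 / 0.342272 ≈ 0.220

With the extra evidence:
Numerator (weight on configurations with passing raccoon): 0.81121·0.1 = 0.081121
The normalizing constant is 0.4606·0.9 + 0.81121·0.1 = 0.495661
Posterior = 0.081121 / 0.495661 ≈ 0.164

P(passing raccoon | barking) ≈ 0.220; P(passing raccoon | barking, intruder) ≈ 0.164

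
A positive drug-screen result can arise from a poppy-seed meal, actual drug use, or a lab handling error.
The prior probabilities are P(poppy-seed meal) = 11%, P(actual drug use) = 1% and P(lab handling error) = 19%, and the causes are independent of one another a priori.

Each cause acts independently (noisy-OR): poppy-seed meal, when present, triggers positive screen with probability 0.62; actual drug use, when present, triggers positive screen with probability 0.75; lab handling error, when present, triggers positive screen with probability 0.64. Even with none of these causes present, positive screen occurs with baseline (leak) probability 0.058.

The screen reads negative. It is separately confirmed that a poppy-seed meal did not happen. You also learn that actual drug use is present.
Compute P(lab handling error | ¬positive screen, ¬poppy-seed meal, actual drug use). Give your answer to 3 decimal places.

P(lab handling error | ¬positive screen, ¬poppy-seed meal, actual drug use) ≈ 0.078

Under noisy-OR, P(positive screen | causes) = 1 − (1−0.058)·∏(1−qᵢ) over the active causes.
By total probability over both values of lab handling error:
  P(¬positive screen | ¬poppy-seed meal, actual drug use) = 0.2355×0.81 + 0.08478×0.19
        = 0.190755 + 0.016108 = 0.206863
The terms with lab handling error present sum to 0.016108, so
  P(lab handling error | ¬positive screen, ¬poppy-seed meal, actual drug use) = 0.016108 / 0.206863 ≈ 0.078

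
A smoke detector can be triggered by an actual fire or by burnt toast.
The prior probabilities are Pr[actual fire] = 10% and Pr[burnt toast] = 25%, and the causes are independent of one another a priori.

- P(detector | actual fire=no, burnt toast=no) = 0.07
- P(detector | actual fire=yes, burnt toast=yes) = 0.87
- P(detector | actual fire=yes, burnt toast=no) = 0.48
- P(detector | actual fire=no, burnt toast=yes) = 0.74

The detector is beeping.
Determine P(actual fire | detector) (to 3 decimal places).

P(actual fire | detector) ≈ 0.213

Sum P(detector|·) weighted by the priors over the 4 (actual fire, burnt toast) configurations:
  P(detector) = 0.07·0.9·0.75 + 0.74·0.9·0.25 + 0.48·0.1·0.75 + 0.87·0.1·0.25
        = 0.047250 + 0.166500 + 0.036000 + 0.021750 = 0.271500
Keeping only the actual fire-present terms gives 0.057750, so
  P(actual fire | detector) = 0.057750 / 0.271500 ≈ 0.213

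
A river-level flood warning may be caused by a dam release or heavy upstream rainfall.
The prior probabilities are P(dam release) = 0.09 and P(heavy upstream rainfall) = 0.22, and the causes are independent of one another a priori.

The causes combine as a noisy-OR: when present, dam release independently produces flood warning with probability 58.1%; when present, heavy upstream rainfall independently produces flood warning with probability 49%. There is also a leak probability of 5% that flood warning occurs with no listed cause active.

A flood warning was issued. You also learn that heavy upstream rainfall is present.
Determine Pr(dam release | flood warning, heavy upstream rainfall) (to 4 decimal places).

Pr(dam release | flood warning, heavy upstream rainfall) ≈ 0.1326

Under noisy-OR, P(flood warning | causes) = 1 − (1−0.05)·∏(1−qᵢ) over the active causes.
P(flood warning | heavy upstream rainfall) = 0.5155*0.91 + 0.796995*0.09 = 0.469105 + 0.071730 = 0.540835
Restricting to configurations with dam release present: 0.796995*0.09 = 0.071730.
P(dam release | flood warning, heavy upstream rainfall) = 0.071730 / 0.540835 ≈ 0.1326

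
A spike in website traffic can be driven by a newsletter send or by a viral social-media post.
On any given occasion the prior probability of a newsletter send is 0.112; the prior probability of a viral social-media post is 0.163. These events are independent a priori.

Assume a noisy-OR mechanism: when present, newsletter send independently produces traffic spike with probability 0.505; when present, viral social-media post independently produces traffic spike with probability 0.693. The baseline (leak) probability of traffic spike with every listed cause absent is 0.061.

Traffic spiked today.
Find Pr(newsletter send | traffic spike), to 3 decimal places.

Pr(newsletter send | traffic spike) ≈ 0.307

Under noisy-OR, P(traffic spike | causes) = 1 − (1−0.061)·∏(1−qᵢ) over the active causes.
P(traffic spike) = 0.061*0.888*0.837 + 0.711727*0.888*0.163 + 0.535195*0.112*0.837 + 0.857305*0.112*0.163 = 0.045339 + 0.103018 + 0.050171 + 0.015651 = 0.214179
Of this, 0.065822 comes from 0.050171 + 0.015651 (the newsletter send=true cases).
So P(newsletter send | traffic spike) = 0.065822/0.214179 ≈ 0.307.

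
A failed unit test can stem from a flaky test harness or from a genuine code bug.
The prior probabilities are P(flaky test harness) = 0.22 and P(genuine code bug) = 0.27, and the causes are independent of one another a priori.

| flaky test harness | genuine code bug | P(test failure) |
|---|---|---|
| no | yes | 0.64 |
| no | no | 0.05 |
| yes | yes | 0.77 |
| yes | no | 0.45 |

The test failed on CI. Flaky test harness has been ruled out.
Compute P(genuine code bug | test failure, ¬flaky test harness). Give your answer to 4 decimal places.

P(genuine code bug | test failure, ¬flaky test harness) ≈ 0.8256

By total probability over both values of genuine code bug:
  P(test failure | ¬flaky test harness) = 0.05*0.73 + 0.64*0.27
        = 0.036500 + 0.172800 = 0.209300
Keeping only the genuine code bug-present terms gives 0.172800, so
  P(genuine code bug | test failure, ¬flaky test harness) = 0.172800 / 0.209300 ≈ 0.8256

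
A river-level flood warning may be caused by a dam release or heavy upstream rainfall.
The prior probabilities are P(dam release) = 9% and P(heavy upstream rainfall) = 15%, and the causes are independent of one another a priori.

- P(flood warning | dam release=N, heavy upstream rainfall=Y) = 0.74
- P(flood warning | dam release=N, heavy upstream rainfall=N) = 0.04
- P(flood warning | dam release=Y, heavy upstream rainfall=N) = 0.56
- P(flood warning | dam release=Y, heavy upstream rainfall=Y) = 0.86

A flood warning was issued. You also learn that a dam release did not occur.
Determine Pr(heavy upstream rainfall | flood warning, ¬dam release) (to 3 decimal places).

Pr(heavy upstream rainfall | flood warning, ¬dam release) ≈ 0.766

Enumerate both values of heavy upstream rainfall and weight by the priors:
  P(flood warning | ¬dam release) = 0.04*0.85 + 0.74*0.15
        = 0.034000 + 0.111000 = 0.145000
The terms with heavy upstream rainfall present sum to 0.111000, so
  P(heavy upstream rainfall | flood warning, ¬dam release) = 0.111000 / 0.145000 ≈ 0.766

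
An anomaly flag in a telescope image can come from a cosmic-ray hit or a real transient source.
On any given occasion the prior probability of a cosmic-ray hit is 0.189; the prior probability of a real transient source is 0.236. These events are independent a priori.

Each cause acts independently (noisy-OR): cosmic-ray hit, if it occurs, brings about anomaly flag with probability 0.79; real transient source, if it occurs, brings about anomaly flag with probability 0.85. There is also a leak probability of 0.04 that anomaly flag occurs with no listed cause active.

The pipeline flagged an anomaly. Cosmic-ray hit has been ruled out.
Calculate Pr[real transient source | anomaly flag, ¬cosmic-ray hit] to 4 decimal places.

Pr[real transient source | anomaly flag, ¬cosmic-ray hit] ≈ 0.8686

Under noisy-OR, P(anomaly flag | causes) = 1 − (1−0.04)·∏(1−qᵢ) over the active causes.
For the numerator, keep only real transient source=true terms: 0.856·0.236 = 0.202016
Denominator P(anomaly flag | ¬cosmic-ray hit): 0.04·0.764 + 0.856·0.236 = 0.232576
Posterior = 0.202016 / 0.232576 ≈ 0.8686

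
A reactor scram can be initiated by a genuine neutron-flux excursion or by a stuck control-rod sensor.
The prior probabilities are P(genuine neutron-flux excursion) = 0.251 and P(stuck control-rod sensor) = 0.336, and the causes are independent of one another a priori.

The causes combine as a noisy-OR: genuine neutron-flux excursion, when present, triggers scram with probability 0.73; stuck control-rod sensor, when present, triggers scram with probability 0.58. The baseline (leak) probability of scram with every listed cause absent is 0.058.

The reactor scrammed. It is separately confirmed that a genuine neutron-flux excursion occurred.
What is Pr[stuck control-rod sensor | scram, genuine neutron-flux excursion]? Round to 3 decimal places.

Under noisy-OR, P(scram | causes) = 1 − (1−0.058)·∏(1−qᵢ) over the active causes.
P(scram | genuine neutron-flux excursion) = 0.74566·0.664 + 0.893177·0.336 = 0.495118 + 0.300107 = 0.795225
Of this, 0.300107 comes from 0.893177·0.336 (the stuck control-rod sensor=true cases).
P(stuck control-rod sensor | scram, genuine neutron-flux excursion) = 0.300107 / 0.795225 ≈ 0.377

Pr[stuck control-rod sensor | scram, genuine neutron-flux excursion] ≈ 0.377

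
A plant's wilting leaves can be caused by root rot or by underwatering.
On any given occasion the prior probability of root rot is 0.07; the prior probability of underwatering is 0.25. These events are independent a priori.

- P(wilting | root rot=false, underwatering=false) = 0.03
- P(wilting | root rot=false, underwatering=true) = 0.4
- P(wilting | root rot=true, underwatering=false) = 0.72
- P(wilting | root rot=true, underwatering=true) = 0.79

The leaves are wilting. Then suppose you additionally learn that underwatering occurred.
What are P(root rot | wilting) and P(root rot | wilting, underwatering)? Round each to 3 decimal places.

For the numerator, keep only root rot=true terms: 0.037800 + 0.013825 = 0.051625
Denominator P(wilting): 0.03*0.93*0.75 + 0.4*0.93*0.25 + 0.72*0.07*0.75 + 0.79*0.07*0.25 = 0.165550
Posterior = 0.051625 / 0.165550 ≈ 0.312

With the extra evidence:
For the numerator, keep only root rot=true terms: 0.79·0.07 = 0.055300
Normalizer over all consistent configurations: 0.4·0.93 + 0.79·0.07 = 0.427300
P(root rot | wilting, underwatering) = 0.055300/0.427300 ≈ 0.129
— underwatering explains away the evidence for root rot.

P(root rot | wilting) ≈ 0.312; P(root rot | wilting, underwatering) ≈ 0.129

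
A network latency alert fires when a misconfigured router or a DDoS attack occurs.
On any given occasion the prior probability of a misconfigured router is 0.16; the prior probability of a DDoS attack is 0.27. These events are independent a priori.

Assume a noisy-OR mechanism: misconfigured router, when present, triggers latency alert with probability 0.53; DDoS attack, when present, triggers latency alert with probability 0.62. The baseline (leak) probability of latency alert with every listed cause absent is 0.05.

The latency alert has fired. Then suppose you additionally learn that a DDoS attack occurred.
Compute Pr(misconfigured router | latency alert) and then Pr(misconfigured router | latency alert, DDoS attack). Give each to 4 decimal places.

Pr(misconfigured router | latency alert) ≈ 0.3641; Pr(misconfigured router | latency alert, DDoS attack) ≈ 0.1984

Under noisy-OR, P(latency alert | causes) = 1 − (1−0.05)·∏(1−qᵢ) over the active causes.
For the numerator, keep only misconfigured router=true terms: 0.064649 + 0.035870 = 0.100519
The normalizing constant is 0.05×0.84×0.73 + 0.639×0.84×0.27 + 0.5535×0.16×0.73 + 0.83033×0.16×0.27 = 0.276104
P(misconfigured router | latency alert) = 0.100519/0.276104 ≈ 0.3641

Now also conditioning on DDoS attack=true:
P(latency alert | DDoS attack) = 0.639*0.84 + 0.83033*0.16 = 0.536760 + 0.132853 = 0.669613
Restricting to configurations with misconfigured router present: 0.83033*0.16 = 0.132853.
Hence the posterior is 0.132853/0.669613 ≈ 0.1984.
Conditioning on DDoS attack lowers the posterior on misconfigured router: the classic explaining-away effect in a common-effect structure.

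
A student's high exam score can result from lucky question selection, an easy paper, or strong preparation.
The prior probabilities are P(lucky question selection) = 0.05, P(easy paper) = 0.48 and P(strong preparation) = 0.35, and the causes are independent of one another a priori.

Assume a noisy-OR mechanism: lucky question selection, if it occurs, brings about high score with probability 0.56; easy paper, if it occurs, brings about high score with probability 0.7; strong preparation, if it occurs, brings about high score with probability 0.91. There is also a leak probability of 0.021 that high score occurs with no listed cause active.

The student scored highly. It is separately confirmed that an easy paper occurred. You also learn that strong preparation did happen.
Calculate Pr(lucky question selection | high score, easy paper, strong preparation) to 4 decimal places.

Pr(lucky question selection | high score, easy paper, strong preparation) ≈ 0.0507

Under noisy-OR, P(high score | causes) = 1 − (1−0.021)·∏(1−qᵢ) over the active causes.
P(high score | easy paper, strong preparation) = 0.973567·0.95 + 0.988369·0.05 = 0.924889 + 0.049418 = 0.974307
Restricting to configurations with lucky question selection present: 0.988369·0.05 = 0.049418.
So P(lucky question selection | high score, easy paper, strong preparation) = 0.049418/0.974307 ≈ 0.0507.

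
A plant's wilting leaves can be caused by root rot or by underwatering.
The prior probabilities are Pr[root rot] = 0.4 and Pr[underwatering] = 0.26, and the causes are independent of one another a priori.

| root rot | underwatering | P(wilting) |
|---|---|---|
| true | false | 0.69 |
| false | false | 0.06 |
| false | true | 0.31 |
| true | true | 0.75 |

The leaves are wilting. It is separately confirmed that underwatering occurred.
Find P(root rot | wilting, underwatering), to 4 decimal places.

Enumerate both values of root rot and weight by the priors:
  P(wilting | underwatering) = 0.31*0.6 + 0.75*0.4
        = 0.186000 + 0.300000 = 0.486000
The terms with root rot present sum to 0.300000, so
  P(root rot | wilting, underwatering) = 0.300000 / 0.486000 ≈ 0.6173

P(root rot | wilting, underwatering) ≈ 0.6173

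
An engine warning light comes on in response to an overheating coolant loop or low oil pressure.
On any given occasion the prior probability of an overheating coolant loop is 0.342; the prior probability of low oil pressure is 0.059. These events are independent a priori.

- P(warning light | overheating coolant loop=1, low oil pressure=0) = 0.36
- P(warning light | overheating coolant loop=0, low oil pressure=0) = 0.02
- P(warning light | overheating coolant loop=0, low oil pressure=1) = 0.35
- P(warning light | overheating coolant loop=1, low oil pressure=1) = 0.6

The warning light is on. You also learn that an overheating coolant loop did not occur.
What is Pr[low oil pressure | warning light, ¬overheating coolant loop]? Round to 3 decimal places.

Pr[low oil pressure | warning light, ¬overheating coolant loop] ≈ 0.523

P(warning light | ¬overheating coolant loop) = 0.02*0.941 + 0.35*0.059 = 0.018820 + 0.020650 = 0.039470
Restricting to configurations with low oil pressure present: 0.35*0.059 = 0.020650.
P(low oil pressure | warning light, ¬overheating coolant loop) = 0.020650 / 0.039470 ≈ 0.523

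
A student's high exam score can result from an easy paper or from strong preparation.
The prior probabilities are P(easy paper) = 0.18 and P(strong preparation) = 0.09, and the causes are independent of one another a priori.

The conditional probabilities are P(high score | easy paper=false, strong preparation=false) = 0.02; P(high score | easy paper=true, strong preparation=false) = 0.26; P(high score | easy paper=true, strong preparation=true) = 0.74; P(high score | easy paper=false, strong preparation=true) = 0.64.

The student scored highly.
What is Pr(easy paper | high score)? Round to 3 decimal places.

Pr(easy paper | high score) ≈ 0.468

Weight on easy paper=true, given the evidence: 0.042588 + 0.011988 = 0.054576
Denominator P(high score): 0.02·0.82·0.91 + 0.64·0.82·0.09 + 0.26·0.18·0.91 + 0.74·0.18·0.09 = 0.116732
Posterior = 0.054576 / 0.116732 ≈ 0.468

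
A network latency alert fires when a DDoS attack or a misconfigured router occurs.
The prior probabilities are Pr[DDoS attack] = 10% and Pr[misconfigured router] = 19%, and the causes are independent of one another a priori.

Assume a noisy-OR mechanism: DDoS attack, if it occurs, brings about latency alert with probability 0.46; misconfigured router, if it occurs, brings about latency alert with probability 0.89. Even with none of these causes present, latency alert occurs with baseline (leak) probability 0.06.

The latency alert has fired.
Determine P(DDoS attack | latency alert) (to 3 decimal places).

Under noisy-OR, P(latency alert | causes) = 1 − (1−0.06)·∏(1−qᵢ) over the active causes.
Weight on DDoS attack=true, given the evidence: 0.039884 + 0.017939 = 0.057823
Denominator P(latency alert): 0.06×0.9×0.81 + 0.8966×0.9×0.19 + 0.4924×0.1×0.81 + 0.944164×0.1×0.19 = 0.254882
Posterior = 0.057823 / 0.254882 ≈ 0.227

P(DDoS attack | latency alert) ≈ 0.227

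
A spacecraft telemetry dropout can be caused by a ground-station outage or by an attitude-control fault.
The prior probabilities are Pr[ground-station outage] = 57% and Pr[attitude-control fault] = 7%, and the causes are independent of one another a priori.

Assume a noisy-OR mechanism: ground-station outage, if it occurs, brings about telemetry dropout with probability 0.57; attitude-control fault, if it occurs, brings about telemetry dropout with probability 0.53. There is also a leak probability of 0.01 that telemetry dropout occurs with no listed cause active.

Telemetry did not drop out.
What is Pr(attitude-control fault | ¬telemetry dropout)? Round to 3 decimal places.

Under noisy-OR, P(telemetry dropout | causes) = 1 − (1−0.01)·∏(1−qᵢ) over the active causes.
By total probability over the 4 (ground-station outage, attitude-control fault) configurations:
  P(¬telemetry dropout) = 0.99·0.43·0.93 + 0.4653·0.43·0.07 + 0.4257·0.57·0.93 + 0.200079·0.57·0.07
        = 0.395901 + 0.014006 + 0.225664 + 0.007983 = 0.643554
Keeping only the attitude-control fault-present terms gives 0.021989, so
  P(attitude-control fault | ¬telemetry dropout) = 0.021989 / 0.643554 ≈ 0.034

Pr(attitude-control fault | ¬telemetry dropout) ≈ 0.034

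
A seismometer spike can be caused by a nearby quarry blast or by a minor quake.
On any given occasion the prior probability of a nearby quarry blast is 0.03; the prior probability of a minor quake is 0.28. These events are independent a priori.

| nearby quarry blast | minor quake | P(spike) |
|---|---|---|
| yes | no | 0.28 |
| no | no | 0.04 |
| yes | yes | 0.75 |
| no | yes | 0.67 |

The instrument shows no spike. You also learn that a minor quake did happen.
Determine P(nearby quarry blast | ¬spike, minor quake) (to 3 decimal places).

For the numerator, keep only nearby quarry blast=true terms: 0.25·0.03 = 0.007500
Denominator P(¬spike | minor quake): 0.33·0.97 + 0.25·0.03 = 0.327600
Posterior = 0.007500 / 0.327600 ≈ 0.023

P(nearby quarry blast | ¬spike, minor quake) ≈ 0.023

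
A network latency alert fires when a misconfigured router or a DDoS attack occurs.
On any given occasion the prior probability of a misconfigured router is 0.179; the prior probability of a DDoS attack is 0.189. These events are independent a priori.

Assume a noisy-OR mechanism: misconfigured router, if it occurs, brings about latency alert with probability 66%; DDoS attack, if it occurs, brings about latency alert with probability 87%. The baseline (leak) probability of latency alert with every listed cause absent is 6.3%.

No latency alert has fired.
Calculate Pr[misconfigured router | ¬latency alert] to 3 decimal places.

Under noisy-OR, P(latency alert | causes) = 1 − (1−0.063)·∏(1−qᵢ) over the active causes.
P(¬latency alert) = 0.937·0.821·0.811 + 0.12181·0.821·0.189 + 0.31858·0.179·0.811 + 0.041415·0.179·0.189 = 0.623884 + 0.018901 + 0.046248 + 0.001401 = 0.690434
Restricting to configurations with misconfigured router present: 0.046248 + 0.001401 = 0.047649.
So P(misconfigured router | ¬latency alert) = 0.047649/0.690434 ≈ 0.069.

Pr[misconfigured router | ¬latency alert] ≈ 0.069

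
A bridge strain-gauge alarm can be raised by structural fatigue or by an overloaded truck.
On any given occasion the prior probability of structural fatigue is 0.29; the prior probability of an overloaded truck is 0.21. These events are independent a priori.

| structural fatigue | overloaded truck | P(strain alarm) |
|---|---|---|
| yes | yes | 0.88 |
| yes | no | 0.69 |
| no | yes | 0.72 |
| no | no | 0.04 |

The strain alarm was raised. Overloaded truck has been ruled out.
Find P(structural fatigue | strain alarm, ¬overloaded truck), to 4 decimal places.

Enumerate both values of structural fatigue and weight by the priors:
  P(strain alarm | ¬overloaded truck) = 0.04×0.71 + 0.69×0.29
        = 0.028400 + 0.200100 = 0.228500
The terms with structural fatigue present sum to 0.200100, so
  P(structural fatigue | strain alarm, ¬overloaded truck) = 0.200100 / 0.228500 ≈ 0.8757

P(structural fatigue | strain alarm, ¬overloaded truck) ≈ 0.8757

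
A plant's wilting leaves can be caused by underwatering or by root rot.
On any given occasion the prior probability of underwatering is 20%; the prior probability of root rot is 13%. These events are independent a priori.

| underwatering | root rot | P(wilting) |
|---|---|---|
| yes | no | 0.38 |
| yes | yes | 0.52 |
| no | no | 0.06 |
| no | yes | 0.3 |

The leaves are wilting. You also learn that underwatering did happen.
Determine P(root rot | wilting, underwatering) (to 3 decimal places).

P(wilting | underwatering) = 0.38*0.87 + 0.52*0.13 = 0.330600 + 0.067600 = 0.398200
Restricting to configurations with root rot present: 0.52*0.13 = 0.067600.
So P(root rot | wilting, underwatering) = 0.067600/0.398200 ≈ 0.170.

P(root rot | wilting, underwatering) ≈ 0.170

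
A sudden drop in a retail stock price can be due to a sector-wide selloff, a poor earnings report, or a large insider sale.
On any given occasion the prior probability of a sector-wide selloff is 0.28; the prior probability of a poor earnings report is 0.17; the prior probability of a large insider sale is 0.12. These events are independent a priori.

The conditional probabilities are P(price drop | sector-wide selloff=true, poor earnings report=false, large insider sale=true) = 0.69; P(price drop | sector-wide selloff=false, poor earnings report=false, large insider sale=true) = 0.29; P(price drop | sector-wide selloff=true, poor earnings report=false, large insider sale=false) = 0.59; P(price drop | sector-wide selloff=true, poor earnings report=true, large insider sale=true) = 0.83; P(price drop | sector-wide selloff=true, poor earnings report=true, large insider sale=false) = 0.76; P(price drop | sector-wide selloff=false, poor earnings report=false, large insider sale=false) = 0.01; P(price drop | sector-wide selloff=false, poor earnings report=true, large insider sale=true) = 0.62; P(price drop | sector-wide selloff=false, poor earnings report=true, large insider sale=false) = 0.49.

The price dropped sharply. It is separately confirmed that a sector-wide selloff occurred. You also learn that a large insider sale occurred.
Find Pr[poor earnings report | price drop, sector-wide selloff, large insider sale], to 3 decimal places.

P(price drop | sector-wide selloff, large insider sale) = 0.69*0.83 + 0.83*0.17 = 0.572700 + 0.141100 = 0.713800
Restricting to configurations with poor earnings report present: 0.83*0.17 = 0.141100.
So P(poor earnings report | price drop, sector-wide selloff, large insider sale) = 0.141100/0.713800 ≈ 0.198.

Pr[poor earnings report | price drop, sector-wide selloff, large insider sale] ≈ 0.198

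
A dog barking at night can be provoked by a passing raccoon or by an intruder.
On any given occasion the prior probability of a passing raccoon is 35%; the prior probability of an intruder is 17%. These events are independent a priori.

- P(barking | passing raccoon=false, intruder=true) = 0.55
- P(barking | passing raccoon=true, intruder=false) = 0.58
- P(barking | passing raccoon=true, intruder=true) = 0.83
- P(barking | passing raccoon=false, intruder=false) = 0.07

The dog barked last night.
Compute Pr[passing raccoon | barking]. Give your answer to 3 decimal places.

Sum P(barking|·) weighted by the priors over the 4 (passing raccoon, intruder) configurations:
  P(barking) = 0.07*0.65*0.83 + 0.55*0.65*0.17 + 0.58*0.35*0.83 + 0.83*0.35*0.17
        = 0.037765 + 0.060775 + 0.168490 + 0.049385 = 0.316415
Keeping only the passing raccoon-present terms gives 0.217875, so
  P(passing raccoon | barking) = 0.217875 / 0.316415 ≈ 0.689

Pr[passing raccoon | barking] ≈ 0.689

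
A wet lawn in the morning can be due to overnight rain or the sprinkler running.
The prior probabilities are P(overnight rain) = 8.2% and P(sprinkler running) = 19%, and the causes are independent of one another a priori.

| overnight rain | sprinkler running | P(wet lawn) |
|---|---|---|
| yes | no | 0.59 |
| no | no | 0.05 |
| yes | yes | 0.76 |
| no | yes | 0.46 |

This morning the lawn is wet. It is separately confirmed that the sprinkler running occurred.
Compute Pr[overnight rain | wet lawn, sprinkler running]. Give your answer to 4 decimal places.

P(wet lawn | sprinkler running) = 0.46*0.918 + 0.76*0.082 = 0.422280 + 0.062320 = 0.484600
Restricting to configurations with overnight rain present: 0.76*0.082 = 0.062320.
So P(overnight rain | wet lawn, sprinkler running) = 0.062320/0.484600 ≈ 0.1286.

Pr[overnight rain | wet lawn, sprinkler running] ≈ 0.1286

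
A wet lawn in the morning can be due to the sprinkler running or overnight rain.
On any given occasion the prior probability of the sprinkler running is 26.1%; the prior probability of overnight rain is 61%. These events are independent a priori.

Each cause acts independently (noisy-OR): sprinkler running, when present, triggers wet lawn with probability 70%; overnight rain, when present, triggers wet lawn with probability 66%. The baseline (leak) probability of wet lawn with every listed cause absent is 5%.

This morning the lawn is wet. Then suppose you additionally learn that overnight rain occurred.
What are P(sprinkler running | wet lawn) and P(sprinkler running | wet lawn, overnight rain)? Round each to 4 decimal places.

P(sprinkler running | wet lawn) ≈ 0.4039; P(sprinkler running | wet lawn, overnight rain) ≈ 0.3203

Under noisy-OR, P(wet lawn | causes) = 1 − (1−0.05)·∏(1−qᵢ) over the active causes.
P(wet lawn) = 0.05×0.739×0.39 + 0.677×0.739×0.61 + 0.715×0.261×0.39 + 0.9031×0.261×0.61 = 0.014411 + 0.305185 + 0.072780 + 0.143783 = 0.536159
Of this, 0.216563 comes from 0.072780 + 0.143783 (the sprinkler running=true cases).
Hence the posterior is 0.216563/0.536159 ≈ 0.4039.

Now also conditioning on overnight rain=true:
P(wet lawn | overnight rain) = 0.677·0.739 + 0.9031·0.261 = 0.500303 + 0.235709 = 0.736012
Restricting to configurations with sprinkler running present: 0.9031·0.261 = 0.235709.
Hence the posterior is 0.235709/0.736012 ≈ 0.3203.
— overnight rain explains away the evidence for sprinkler running.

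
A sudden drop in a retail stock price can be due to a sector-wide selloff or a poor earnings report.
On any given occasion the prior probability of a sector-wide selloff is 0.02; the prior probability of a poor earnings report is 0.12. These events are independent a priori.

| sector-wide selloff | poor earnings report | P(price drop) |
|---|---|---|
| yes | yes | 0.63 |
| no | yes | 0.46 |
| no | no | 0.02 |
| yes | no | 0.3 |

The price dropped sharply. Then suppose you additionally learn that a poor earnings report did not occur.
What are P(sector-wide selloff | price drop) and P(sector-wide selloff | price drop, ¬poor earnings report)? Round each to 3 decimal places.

P(sector-wide selloff | price drop) ≈ 0.087; P(sector-wide selloff | price drop, ¬poor earnings report) ≈ 0.234

By total probability over the 4 (sector-wide selloff, poor earnings report) configurations:
  P(price drop) = 0.02×0.98×0.88 + 0.46×0.98×0.12 + 0.3×0.02×0.88 + 0.63×0.02×0.12
        = 0.017248 + 0.054096 + 0.005280 + 0.001512 = 0.078136
Keeping only the sector-wide selloff-present terms gives 0.006792, so
  P(sector-wide selloff | price drop) = 0.006792 / 0.078136 ≈ 0.087

Now also conditioning on poor earnings report≠true:
P(price drop | ¬poor earnings report) = 0.02×0.98 + 0.3×0.02 = 0.019600 + 0.006000 = 0.025600
Of this, 0.006000 comes from 0.3×0.02 (the sector-wide selloff=true cases).
So P(sector-wide selloff | price drop, ¬poor earnings report) = 0.006000/0.025600 ≈ 0.234.
With poor earnings report excluded, sector-wide selloff must carry more of the explanatory weight for the price drop.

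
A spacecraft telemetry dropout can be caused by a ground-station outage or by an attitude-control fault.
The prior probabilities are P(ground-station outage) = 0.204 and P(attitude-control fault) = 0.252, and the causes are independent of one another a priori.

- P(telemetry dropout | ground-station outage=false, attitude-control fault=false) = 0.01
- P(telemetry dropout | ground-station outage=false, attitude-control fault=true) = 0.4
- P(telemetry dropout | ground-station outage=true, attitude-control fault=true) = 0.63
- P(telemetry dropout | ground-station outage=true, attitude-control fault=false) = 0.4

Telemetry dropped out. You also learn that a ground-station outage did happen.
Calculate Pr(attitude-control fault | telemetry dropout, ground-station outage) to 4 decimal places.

Pr(attitude-control fault | telemetry dropout, ground-station outage) ≈ 0.3467

Numerator (weight on configurations with attitude-control fault): 0.63×0.252 = 0.158760
Denominator P(telemetry dropout | ground-station outage): 0.4×0.748 + 0.63×0.252 = 0.457960
P(attitude-control fault | telemetry dropout, ground-station outage) = 0.158760/0.457960 ≈ 0.3467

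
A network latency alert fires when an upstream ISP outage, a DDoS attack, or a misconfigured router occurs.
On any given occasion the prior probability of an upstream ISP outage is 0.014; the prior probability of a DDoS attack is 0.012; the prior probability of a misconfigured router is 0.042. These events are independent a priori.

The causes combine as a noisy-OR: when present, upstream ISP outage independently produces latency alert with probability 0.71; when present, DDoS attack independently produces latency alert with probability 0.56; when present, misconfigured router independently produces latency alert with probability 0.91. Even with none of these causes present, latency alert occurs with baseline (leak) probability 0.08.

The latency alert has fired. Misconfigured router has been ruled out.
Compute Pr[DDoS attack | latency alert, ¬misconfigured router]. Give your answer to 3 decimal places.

Pr[DDoS attack | latency alert, ¬misconfigured router] ≈ 0.075

Under noisy-OR, P(latency alert | causes) = 1 − (1−0.08)·∏(1−qᵢ) over the active causes.
P(latency alert | ¬misconfigured router) = 0.08*0.986*0.988 + 0.5952*0.986*0.012 + 0.7332*0.014*0.988 + 0.882608*0.014*0.012 = 0.077933 + 0.007042 + 0.010142 + 0.000148 = 0.095265
Restricting to configurations with DDoS attack present: 0.007042 + 0.000148 = 0.007190.
P(DDoS attack | latency alert, ¬misconfigured router) = 0.007190 / 0.095265 ≈ 0.075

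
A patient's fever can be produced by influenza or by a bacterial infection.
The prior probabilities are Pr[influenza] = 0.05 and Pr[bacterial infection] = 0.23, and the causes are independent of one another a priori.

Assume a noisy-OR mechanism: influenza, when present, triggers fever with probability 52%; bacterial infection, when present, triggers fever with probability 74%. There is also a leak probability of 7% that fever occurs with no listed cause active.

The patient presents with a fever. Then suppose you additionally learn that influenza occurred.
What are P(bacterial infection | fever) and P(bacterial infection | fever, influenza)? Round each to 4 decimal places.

P(bacterial infection | fever) ≈ 0.7080; P(bacterial infection | fever, influenza) ≈ 0.3229

Under noisy-OR, P(fever | causes) = 1 − (1−0.07)·∏(1−qᵢ) over the active causes.
Weight on bacterial infection=true, given the evidence: 0.165667 + 0.010165 = 0.175832
The normalizing constant is 0.07*0.95*0.77 + 0.7582*0.95*0.23 + 0.5536*0.05*0.77 + 0.883936*0.05*0.23 = 0.248351
P(bacterial infection | fever) = 0.175832/0.248351 ≈ 0.7080

Now also conditioning on influenza=true:
P(fever | influenza) = 0.5536×0.77 + 0.883936×0.23 = 0.426272 + 0.203305 = 0.629577
Of this, 0.203305 comes from 0.883936×0.23 (the bacterial infection=true cases).
So P(bacterial infection | fever, influenza) = 0.203305/0.629577 ≈ 0.3229.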